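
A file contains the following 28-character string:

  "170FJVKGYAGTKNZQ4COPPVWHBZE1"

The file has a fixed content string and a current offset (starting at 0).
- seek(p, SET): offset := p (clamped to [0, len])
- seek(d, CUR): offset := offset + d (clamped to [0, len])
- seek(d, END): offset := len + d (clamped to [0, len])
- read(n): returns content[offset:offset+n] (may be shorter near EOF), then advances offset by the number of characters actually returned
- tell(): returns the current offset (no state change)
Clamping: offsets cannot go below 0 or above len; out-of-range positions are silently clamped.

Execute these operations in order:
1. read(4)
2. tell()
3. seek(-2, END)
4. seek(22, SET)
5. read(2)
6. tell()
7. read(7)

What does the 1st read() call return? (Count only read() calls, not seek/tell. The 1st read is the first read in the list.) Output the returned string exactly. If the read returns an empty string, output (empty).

Answer: 170F

Derivation:
After 1 (read(4)): returned '170F', offset=4
After 2 (tell()): offset=4
After 3 (seek(-2, END)): offset=26
After 4 (seek(22, SET)): offset=22
After 5 (read(2)): returned 'WH', offset=24
After 6 (tell()): offset=24
After 7 (read(7)): returned 'BZE1', offset=28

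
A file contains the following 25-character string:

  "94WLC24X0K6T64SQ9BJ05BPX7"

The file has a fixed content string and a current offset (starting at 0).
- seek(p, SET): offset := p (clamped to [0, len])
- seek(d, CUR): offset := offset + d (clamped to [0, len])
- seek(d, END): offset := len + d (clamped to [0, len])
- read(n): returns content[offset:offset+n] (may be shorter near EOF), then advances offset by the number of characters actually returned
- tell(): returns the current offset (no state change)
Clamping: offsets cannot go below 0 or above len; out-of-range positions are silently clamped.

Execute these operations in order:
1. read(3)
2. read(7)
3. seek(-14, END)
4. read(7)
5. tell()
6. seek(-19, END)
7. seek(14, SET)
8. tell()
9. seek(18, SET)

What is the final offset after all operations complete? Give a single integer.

Answer: 18

Derivation:
After 1 (read(3)): returned '94W', offset=3
After 2 (read(7)): returned 'LC24X0K', offset=10
After 3 (seek(-14, END)): offset=11
After 4 (read(7)): returned 'T64SQ9B', offset=18
After 5 (tell()): offset=18
After 6 (seek(-19, END)): offset=6
After 7 (seek(14, SET)): offset=14
After 8 (tell()): offset=14
After 9 (seek(18, SET)): offset=18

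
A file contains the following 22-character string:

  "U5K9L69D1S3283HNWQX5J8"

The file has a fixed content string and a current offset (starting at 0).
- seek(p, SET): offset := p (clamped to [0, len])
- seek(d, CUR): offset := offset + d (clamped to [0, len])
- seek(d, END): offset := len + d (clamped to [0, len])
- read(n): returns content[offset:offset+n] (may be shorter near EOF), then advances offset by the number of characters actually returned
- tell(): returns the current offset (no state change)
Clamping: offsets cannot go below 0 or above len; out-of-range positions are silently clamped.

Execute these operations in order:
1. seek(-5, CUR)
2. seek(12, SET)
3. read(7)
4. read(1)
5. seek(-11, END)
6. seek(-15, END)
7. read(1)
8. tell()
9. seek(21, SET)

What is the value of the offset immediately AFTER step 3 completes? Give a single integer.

After 1 (seek(-5, CUR)): offset=0
After 2 (seek(12, SET)): offset=12
After 3 (read(7)): returned '83HNWQX', offset=19

Answer: 19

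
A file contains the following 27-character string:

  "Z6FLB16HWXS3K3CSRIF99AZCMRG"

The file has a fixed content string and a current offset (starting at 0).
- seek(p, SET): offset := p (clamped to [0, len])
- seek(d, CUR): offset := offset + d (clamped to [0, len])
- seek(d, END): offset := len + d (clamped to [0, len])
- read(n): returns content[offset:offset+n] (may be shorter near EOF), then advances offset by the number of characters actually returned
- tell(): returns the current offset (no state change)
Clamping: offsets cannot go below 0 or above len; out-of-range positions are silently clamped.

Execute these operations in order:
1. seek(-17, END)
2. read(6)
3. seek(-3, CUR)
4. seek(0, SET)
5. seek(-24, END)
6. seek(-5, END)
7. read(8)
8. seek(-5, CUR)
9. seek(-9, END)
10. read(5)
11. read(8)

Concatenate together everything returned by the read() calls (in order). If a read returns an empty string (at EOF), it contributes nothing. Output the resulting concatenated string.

After 1 (seek(-17, END)): offset=10
After 2 (read(6)): returned 'S3K3CS', offset=16
After 3 (seek(-3, CUR)): offset=13
After 4 (seek(0, SET)): offset=0
After 5 (seek(-24, END)): offset=3
After 6 (seek(-5, END)): offset=22
After 7 (read(8)): returned 'ZCMRG', offset=27
After 8 (seek(-5, CUR)): offset=22
After 9 (seek(-9, END)): offset=18
After 10 (read(5)): returned 'F99AZ', offset=23
After 11 (read(8)): returned 'CMRG', offset=27

Answer: S3K3CSZCMRGF99AZCMRG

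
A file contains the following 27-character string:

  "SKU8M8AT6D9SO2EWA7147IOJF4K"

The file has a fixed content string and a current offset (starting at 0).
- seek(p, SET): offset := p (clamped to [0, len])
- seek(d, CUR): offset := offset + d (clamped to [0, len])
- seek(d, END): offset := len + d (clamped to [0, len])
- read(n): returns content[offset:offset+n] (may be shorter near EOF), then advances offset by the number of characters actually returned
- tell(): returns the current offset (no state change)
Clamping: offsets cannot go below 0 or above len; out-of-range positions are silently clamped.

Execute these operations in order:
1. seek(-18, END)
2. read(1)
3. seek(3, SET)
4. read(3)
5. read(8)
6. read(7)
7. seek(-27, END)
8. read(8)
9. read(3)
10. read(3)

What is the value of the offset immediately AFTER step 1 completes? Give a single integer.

Answer: 9

Derivation:
After 1 (seek(-18, END)): offset=9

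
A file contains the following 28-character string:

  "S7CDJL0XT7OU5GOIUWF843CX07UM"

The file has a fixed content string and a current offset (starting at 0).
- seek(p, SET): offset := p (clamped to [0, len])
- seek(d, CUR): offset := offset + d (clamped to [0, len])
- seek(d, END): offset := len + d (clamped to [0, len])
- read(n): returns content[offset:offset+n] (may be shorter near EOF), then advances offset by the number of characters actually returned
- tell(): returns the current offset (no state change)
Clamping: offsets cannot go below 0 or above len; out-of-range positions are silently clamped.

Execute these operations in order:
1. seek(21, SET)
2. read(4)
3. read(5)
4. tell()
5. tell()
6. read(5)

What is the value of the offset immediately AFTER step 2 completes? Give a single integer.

Answer: 25

Derivation:
After 1 (seek(21, SET)): offset=21
After 2 (read(4)): returned '3CX0', offset=25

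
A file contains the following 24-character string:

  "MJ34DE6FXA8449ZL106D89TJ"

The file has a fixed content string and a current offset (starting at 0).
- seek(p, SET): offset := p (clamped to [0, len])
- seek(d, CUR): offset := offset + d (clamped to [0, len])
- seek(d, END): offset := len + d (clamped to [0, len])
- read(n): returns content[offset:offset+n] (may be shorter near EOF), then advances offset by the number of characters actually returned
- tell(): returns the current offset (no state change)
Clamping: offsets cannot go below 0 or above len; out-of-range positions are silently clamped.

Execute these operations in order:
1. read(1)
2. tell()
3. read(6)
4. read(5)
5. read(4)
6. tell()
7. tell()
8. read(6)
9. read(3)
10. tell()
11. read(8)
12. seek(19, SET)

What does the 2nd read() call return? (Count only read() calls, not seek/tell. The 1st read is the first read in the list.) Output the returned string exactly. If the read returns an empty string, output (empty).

Answer: J34DE6

Derivation:
After 1 (read(1)): returned 'M', offset=1
After 2 (tell()): offset=1
After 3 (read(6)): returned 'J34DE6', offset=7
After 4 (read(5)): returned 'FXA84', offset=12
After 5 (read(4)): returned '49ZL', offset=16
After 6 (tell()): offset=16
After 7 (tell()): offset=16
After 8 (read(6)): returned '106D89', offset=22
After 9 (read(3)): returned 'TJ', offset=24
After 10 (tell()): offset=24
After 11 (read(8)): returned '', offset=24
After 12 (seek(19, SET)): offset=19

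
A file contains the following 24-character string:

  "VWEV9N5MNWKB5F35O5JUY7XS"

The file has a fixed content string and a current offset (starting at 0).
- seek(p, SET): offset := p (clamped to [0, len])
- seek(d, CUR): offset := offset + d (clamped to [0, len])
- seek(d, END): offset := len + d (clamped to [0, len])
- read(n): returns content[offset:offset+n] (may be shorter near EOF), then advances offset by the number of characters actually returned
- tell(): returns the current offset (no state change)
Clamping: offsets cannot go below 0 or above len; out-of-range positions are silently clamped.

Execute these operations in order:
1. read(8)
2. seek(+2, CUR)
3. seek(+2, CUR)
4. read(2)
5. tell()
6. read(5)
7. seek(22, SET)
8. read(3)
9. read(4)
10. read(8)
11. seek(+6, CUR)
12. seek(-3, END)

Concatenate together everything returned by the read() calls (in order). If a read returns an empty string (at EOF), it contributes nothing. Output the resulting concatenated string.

Answer: VWEV9N5M5F35O5JXS

Derivation:
After 1 (read(8)): returned 'VWEV9N5M', offset=8
After 2 (seek(+2, CUR)): offset=10
After 3 (seek(+2, CUR)): offset=12
After 4 (read(2)): returned '5F', offset=14
After 5 (tell()): offset=14
After 6 (read(5)): returned '35O5J', offset=19
After 7 (seek(22, SET)): offset=22
After 8 (read(3)): returned 'XS', offset=24
After 9 (read(4)): returned '', offset=24
After 10 (read(8)): returned '', offset=24
After 11 (seek(+6, CUR)): offset=24
After 12 (seek(-3, END)): offset=21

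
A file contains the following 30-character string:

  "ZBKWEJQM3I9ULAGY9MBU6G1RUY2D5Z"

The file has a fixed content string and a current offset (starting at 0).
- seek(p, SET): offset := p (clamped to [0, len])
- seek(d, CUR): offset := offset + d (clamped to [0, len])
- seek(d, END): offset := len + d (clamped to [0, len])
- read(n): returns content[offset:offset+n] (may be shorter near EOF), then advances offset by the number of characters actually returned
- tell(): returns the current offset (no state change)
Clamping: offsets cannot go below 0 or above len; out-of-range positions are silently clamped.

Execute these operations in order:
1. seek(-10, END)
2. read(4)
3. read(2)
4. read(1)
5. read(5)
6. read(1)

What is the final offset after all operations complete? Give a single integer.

Answer: 30

Derivation:
After 1 (seek(-10, END)): offset=20
After 2 (read(4)): returned '6G1R', offset=24
After 3 (read(2)): returned 'UY', offset=26
After 4 (read(1)): returned '2', offset=27
After 5 (read(5)): returned 'D5Z', offset=30
After 6 (read(1)): returned '', offset=30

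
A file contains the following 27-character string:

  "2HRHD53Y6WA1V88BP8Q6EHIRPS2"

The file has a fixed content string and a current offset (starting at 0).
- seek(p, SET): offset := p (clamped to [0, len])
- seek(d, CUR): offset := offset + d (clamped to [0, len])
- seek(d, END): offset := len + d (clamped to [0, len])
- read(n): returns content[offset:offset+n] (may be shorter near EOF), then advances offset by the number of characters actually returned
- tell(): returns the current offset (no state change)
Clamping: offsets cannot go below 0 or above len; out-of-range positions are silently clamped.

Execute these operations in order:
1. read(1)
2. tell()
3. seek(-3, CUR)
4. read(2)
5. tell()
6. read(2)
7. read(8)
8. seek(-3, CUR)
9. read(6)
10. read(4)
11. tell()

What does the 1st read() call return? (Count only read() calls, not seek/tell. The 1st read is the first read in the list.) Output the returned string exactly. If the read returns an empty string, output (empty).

Answer: 2

Derivation:
After 1 (read(1)): returned '2', offset=1
After 2 (tell()): offset=1
After 3 (seek(-3, CUR)): offset=0
After 4 (read(2)): returned '2H', offset=2
After 5 (tell()): offset=2
After 6 (read(2)): returned 'RH', offset=4
After 7 (read(8)): returned 'D53Y6WA1', offset=12
After 8 (seek(-3, CUR)): offset=9
After 9 (read(6)): returned 'WA1V88', offset=15
After 10 (read(4)): returned 'BP8Q', offset=19
After 11 (tell()): offset=19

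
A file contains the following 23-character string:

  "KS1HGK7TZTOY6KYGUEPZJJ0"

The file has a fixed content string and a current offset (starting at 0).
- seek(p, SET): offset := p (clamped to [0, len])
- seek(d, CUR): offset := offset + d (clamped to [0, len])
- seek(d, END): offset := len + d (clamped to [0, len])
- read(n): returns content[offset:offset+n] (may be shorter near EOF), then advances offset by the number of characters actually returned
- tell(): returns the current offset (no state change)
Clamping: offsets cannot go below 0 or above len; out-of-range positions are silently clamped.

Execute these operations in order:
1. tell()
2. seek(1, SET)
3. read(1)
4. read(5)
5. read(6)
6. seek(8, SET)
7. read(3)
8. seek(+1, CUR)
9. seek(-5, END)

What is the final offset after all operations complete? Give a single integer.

After 1 (tell()): offset=0
After 2 (seek(1, SET)): offset=1
After 3 (read(1)): returned 'S', offset=2
After 4 (read(5)): returned '1HGK7', offset=7
After 5 (read(6)): returned 'TZTOY6', offset=13
After 6 (seek(8, SET)): offset=8
After 7 (read(3)): returned 'ZTO', offset=11
After 8 (seek(+1, CUR)): offset=12
After 9 (seek(-5, END)): offset=18

Answer: 18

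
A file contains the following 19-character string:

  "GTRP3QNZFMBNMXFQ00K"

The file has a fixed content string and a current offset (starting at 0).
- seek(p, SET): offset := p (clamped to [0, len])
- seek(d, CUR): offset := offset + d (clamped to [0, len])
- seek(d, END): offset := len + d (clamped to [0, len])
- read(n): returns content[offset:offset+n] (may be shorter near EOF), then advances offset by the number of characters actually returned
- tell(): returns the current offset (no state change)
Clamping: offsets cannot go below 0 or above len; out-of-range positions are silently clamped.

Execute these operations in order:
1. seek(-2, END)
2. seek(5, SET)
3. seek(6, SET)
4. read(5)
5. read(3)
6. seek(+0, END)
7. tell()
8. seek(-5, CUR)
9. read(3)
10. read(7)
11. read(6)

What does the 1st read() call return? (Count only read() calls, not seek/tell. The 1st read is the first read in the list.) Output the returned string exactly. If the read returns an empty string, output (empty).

After 1 (seek(-2, END)): offset=17
After 2 (seek(5, SET)): offset=5
After 3 (seek(6, SET)): offset=6
After 4 (read(5)): returned 'NZFMB', offset=11
After 5 (read(3)): returned 'NMX', offset=14
After 6 (seek(+0, END)): offset=19
After 7 (tell()): offset=19
After 8 (seek(-5, CUR)): offset=14
After 9 (read(3)): returned 'FQ0', offset=17
After 10 (read(7)): returned '0K', offset=19
After 11 (read(6)): returned '', offset=19

Answer: NZFMB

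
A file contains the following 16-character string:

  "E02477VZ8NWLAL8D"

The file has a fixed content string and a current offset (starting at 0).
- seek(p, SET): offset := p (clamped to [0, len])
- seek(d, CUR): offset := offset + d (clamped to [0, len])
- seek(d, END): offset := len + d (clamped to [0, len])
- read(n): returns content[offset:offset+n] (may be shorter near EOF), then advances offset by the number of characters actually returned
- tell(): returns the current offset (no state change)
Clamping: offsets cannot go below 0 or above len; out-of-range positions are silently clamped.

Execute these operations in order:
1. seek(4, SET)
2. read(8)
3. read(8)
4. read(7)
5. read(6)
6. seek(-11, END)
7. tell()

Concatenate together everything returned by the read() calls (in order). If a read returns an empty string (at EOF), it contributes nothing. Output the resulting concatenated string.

Answer: 77VZ8NWLAL8D

Derivation:
After 1 (seek(4, SET)): offset=4
After 2 (read(8)): returned '77VZ8NWL', offset=12
After 3 (read(8)): returned 'AL8D', offset=16
After 4 (read(7)): returned '', offset=16
After 5 (read(6)): returned '', offset=16
After 6 (seek(-11, END)): offset=5
After 7 (tell()): offset=5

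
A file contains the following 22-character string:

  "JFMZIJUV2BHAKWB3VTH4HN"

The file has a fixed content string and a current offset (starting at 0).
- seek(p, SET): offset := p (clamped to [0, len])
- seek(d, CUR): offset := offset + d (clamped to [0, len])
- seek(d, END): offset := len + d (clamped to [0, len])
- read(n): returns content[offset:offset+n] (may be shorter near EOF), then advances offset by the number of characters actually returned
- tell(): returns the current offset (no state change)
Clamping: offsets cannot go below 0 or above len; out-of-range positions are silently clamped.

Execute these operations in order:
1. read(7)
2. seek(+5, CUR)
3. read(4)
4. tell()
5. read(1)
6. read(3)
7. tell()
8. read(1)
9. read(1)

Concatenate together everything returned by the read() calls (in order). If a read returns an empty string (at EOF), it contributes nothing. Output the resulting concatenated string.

Answer: JFMZIJUKWB3VTH4HN

Derivation:
After 1 (read(7)): returned 'JFMZIJU', offset=7
After 2 (seek(+5, CUR)): offset=12
After 3 (read(4)): returned 'KWB3', offset=16
After 4 (tell()): offset=16
After 5 (read(1)): returned 'V', offset=17
After 6 (read(3)): returned 'TH4', offset=20
After 7 (tell()): offset=20
After 8 (read(1)): returned 'H', offset=21
After 9 (read(1)): returned 'N', offset=22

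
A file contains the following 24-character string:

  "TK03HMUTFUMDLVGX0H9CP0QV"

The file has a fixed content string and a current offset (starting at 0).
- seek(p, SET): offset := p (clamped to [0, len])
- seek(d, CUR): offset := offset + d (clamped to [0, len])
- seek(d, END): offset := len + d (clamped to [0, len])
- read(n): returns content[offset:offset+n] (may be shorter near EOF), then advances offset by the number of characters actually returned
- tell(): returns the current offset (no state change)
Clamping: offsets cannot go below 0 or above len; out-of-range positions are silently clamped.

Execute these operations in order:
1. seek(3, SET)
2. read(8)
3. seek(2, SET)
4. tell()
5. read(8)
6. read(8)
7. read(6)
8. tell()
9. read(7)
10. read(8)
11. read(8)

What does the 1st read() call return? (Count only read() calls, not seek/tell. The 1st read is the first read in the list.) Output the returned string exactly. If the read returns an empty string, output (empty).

After 1 (seek(3, SET)): offset=3
After 2 (read(8)): returned '3HMUTFUM', offset=11
After 3 (seek(2, SET)): offset=2
After 4 (tell()): offset=2
After 5 (read(8)): returned '03HMUTFU', offset=10
After 6 (read(8)): returned 'MDLVGX0H', offset=18
After 7 (read(6)): returned '9CP0QV', offset=24
After 8 (tell()): offset=24
After 9 (read(7)): returned '', offset=24
After 10 (read(8)): returned '', offset=24
After 11 (read(8)): returned '', offset=24

Answer: 3HMUTFUM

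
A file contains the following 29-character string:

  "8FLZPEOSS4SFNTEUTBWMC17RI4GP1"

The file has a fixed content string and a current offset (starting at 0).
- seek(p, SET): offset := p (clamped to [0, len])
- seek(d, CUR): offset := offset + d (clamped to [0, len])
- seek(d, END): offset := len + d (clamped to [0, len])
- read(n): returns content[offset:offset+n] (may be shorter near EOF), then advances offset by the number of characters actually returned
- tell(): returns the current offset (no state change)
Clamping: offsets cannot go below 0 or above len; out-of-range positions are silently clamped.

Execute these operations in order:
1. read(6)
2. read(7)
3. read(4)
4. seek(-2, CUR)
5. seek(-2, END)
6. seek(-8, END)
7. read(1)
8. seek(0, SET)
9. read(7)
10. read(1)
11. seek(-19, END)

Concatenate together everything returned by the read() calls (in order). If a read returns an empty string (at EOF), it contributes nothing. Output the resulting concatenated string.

After 1 (read(6)): returned '8FLZPE', offset=6
After 2 (read(7)): returned 'OSS4SFN', offset=13
After 3 (read(4)): returned 'TEUT', offset=17
After 4 (seek(-2, CUR)): offset=15
After 5 (seek(-2, END)): offset=27
After 6 (seek(-8, END)): offset=21
After 7 (read(1)): returned '1', offset=22
After 8 (seek(0, SET)): offset=0
After 9 (read(7)): returned '8FLZPEO', offset=7
After 10 (read(1)): returned 'S', offset=8
After 11 (seek(-19, END)): offset=10

Answer: 8FLZPEOSS4SFNTEUT18FLZPEOS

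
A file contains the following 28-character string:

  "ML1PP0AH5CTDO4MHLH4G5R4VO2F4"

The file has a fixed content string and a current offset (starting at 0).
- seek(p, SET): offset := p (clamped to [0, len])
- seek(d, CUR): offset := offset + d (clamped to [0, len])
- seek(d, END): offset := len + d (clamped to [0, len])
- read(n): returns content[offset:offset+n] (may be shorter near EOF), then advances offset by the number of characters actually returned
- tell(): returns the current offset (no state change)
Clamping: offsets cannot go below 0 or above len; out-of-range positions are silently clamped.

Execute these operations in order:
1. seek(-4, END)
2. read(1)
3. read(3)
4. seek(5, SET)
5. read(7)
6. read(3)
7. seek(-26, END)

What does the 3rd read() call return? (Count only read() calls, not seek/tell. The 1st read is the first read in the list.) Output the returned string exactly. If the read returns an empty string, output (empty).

After 1 (seek(-4, END)): offset=24
After 2 (read(1)): returned 'O', offset=25
After 3 (read(3)): returned '2F4', offset=28
After 4 (seek(5, SET)): offset=5
After 5 (read(7)): returned '0AH5CTD', offset=12
After 6 (read(3)): returned 'O4M', offset=15
After 7 (seek(-26, END)): offset=2

Answer: 0AH5CTD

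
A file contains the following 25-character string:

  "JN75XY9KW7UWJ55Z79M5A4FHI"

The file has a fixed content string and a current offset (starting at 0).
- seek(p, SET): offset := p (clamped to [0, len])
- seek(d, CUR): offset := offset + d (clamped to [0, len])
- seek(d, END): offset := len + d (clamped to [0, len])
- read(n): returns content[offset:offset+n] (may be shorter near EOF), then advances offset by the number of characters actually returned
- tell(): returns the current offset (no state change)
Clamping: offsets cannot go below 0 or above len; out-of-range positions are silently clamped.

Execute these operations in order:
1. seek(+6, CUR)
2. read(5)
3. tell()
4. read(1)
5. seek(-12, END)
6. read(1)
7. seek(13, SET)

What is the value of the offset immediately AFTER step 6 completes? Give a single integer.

After 1 (seek(+6, CUR)): offset=6
After 2 (read(5)): returned '9KW7U', offset=11
After 3 (tell()): offset=11
After 4 (read(1)): returned 'W', offset=12
After 5 (seek(-12, END)): offset=13
After 6 (read(1)): returned '5', offset=14

Answer: 14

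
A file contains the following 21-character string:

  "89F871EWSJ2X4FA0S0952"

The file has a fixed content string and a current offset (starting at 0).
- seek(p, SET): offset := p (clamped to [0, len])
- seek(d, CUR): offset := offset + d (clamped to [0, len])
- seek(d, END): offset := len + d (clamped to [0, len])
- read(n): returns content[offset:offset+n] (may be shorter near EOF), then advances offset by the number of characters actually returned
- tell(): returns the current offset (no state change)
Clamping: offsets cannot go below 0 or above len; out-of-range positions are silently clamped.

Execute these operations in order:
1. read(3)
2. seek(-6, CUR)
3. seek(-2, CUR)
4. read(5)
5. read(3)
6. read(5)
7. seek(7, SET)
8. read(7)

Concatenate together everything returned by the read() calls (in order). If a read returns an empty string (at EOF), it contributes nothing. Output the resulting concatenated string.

After 1 (read(3)): returned '89F', offset=3
After 2 (seek(-6, CUR)): offset=0
After 3 (seek(-2, CUR)): offset=0
After 4 (read(5)): returned '89F87', offset=5
After 5 (read(3)): returned '1EW', offset=8
After 6 (read(5)): returned 'SJ2X4', offset=13
After 7 (seek(7, SET)): offset=7
After 8 (read(7)): returned 'WSJ2X4F', offset=14

Answer: 89F89F871EWSJ2X4WSJ2X4F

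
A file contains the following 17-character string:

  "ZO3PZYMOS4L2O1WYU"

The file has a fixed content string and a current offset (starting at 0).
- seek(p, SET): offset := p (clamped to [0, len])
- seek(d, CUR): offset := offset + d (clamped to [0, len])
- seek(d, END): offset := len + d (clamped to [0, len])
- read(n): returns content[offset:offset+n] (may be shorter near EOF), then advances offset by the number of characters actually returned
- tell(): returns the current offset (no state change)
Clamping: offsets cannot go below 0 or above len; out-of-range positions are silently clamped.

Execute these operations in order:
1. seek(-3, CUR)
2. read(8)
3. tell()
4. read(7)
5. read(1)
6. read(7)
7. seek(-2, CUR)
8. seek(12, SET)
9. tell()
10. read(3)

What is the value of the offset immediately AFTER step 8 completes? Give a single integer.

After 1 (seek(-3, CUR)): offset=0
After 2 (read(8)): returned 'ZO3PZYMO', offset=8
After 3 (tell()): offset=8
After 4 (read(7)): returned 'S4L2O1W', offset=15
After 5 (read(1)): returned 'Y', offset=16
After 6 (read(7)): returned 'U', offset=17
After 7 (seek(-2, CUR)): offset=15
After 8 (seek(12, SET)): offset=12

Answer: 12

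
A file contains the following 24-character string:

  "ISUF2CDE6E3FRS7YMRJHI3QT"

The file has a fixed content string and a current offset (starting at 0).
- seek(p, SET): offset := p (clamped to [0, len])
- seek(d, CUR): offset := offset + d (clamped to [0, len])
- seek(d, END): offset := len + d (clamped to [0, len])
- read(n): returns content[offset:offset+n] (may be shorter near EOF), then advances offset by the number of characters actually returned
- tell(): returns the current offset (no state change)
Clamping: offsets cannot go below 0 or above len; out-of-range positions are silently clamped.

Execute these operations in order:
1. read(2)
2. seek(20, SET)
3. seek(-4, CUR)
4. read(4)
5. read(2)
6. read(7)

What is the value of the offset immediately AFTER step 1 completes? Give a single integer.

Answer: 2

Derivation:
After 1 (read(2)): returned 'IS', offset=2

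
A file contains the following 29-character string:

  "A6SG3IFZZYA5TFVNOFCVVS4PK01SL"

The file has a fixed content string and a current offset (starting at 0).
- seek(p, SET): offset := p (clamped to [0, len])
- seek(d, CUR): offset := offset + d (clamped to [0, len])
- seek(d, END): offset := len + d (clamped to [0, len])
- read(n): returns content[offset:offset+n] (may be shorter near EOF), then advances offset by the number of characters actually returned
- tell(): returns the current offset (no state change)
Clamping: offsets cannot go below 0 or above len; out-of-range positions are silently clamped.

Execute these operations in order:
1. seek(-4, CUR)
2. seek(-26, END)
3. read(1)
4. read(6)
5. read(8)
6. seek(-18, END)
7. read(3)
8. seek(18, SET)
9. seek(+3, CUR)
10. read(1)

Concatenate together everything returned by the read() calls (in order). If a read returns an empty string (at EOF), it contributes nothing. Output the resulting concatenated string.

Answer: G3IFZZYA5TFVNOF5TFS

Derivation:
After 1 (seek(-4, CUR)): offset=0
After 2 (seek(-26, END)): offset=3
After 3 (read(1)): returned 'G', offset=4
After 4 (read(6)): returned '3IFZZY', offset=10
After 5 (read(8)): returned 'A5TFVNOF', offset=18
After 6 (seek(-18, END)): offset=11
After 7 (read(3)): returned '5TF', offset=14
After 8 (seek(18, SET)): offset=18
After 9 (seek(+3, CUR)): offset=21
After 10 (read(1)): returned 'S', offset=22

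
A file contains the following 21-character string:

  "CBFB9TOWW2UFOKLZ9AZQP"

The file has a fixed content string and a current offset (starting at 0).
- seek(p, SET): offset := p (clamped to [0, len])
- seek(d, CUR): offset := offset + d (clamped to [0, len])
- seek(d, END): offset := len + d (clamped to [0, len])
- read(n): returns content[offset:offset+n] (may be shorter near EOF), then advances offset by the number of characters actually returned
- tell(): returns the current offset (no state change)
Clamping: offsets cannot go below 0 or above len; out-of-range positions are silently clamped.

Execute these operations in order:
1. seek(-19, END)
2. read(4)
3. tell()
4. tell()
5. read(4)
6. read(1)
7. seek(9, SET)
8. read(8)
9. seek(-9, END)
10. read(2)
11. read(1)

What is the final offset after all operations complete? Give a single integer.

After 1 (seek(-19, END)): offset=2
After 2 (read(4)): returned 'FB9T', offset=6
After 3 (tell()): offset=6
After 4 (tell()): offset=6
After 5 (read(4)): returned 'OWW2', offset=10
After 6 (read(1)): returned 'U', offset=11
After 7 (seek(9, SET)): offset=9
After 8 (read(8)): returned '2UFOKLZ9', offset=17
After 9 (seek(-9, END)): offset=12
After 10 (read(2)): returned 'OK', offset=14
After 11 (read(1)): returned 'L', offset=15

Answer: 15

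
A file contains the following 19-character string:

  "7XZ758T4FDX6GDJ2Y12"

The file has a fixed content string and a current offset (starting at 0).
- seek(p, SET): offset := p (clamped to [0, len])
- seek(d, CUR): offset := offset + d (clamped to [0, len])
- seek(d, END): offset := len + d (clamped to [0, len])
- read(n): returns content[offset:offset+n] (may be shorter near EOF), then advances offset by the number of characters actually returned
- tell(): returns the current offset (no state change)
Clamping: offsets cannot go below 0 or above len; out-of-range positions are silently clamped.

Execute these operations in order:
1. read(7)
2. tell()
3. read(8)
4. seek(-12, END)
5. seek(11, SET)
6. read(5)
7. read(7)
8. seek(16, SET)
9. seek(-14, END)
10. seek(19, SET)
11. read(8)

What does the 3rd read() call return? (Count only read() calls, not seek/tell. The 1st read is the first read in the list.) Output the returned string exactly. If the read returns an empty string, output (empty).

Answer: 6GDJ2

Derivation:
After 1 (read(7)): returned '7XZ758T', offset=7
After 2 (tell()): offset=7
After 3 (read(8)): returned '4FDX6GDJ', offset=15
After 4 (seek(-12, END)): offset=7
After 5 (seek(11, SET)): offset=11
After 6 (read(5)): returned '6GDJ2', offset=16
After 7 (read(7)): returned 'Y12', offset=19
After 8 (seek(16, SET)): offset=16
After 9 (seek(-14, END)): offset=5
After 10 (seek(19, SET)): offset=19
After 11 (read(8)): returned '', offset=19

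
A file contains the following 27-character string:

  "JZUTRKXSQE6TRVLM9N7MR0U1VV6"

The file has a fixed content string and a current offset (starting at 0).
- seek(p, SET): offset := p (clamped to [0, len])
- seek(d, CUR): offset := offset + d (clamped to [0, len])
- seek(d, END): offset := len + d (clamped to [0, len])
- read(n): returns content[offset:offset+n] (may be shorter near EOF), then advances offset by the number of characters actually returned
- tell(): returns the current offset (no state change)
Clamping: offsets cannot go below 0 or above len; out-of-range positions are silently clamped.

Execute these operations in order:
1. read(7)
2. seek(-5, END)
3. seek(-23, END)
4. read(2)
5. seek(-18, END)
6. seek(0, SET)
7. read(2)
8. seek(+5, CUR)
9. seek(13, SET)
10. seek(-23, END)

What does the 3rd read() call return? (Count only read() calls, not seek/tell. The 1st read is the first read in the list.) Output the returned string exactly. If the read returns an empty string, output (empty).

Answer: JZ

Derivation:
After 1 (read(7)): returned 'JZUTRKX', offset=7
After 2 (seek(-5, END)): offset=22
After 3 (seek(-23, END)): offset=4
After 4 (read(2)): returned 'RK', offset=6
After 5 (seek(-18, END)): offset=9
After 6 (seek(0, SET)): offset=0
After 7 (read(2)): returned 'JZ', offset=2
After 8 (seek(+5, CUR)): offset=7
After 9 (seek(13, SET)): offset=13
After 10 (seek(-23, END)): offset=4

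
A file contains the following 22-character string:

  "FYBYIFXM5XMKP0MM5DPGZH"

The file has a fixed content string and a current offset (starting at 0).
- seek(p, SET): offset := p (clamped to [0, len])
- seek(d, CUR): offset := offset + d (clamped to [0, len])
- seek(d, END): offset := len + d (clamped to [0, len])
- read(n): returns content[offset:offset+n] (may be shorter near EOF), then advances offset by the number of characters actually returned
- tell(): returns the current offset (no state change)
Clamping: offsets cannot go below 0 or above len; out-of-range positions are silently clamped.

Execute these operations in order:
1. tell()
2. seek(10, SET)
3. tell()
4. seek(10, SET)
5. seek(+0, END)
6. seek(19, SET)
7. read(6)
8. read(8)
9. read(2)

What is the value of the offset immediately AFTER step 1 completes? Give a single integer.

Answer: 0

Derivation:
After 1 (tell()): offset=0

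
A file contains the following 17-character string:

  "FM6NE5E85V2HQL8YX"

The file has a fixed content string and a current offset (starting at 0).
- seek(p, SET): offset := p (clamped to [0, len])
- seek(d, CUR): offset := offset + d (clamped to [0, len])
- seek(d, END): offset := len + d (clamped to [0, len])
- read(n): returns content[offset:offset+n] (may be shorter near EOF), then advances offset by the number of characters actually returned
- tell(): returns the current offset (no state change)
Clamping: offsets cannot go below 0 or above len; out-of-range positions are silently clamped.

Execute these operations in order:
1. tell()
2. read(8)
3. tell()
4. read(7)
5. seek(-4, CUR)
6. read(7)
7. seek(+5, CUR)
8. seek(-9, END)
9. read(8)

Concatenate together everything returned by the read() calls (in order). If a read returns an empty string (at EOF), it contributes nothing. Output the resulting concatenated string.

After 1 (tell()): offset=0
After 2 (read(8)): returned 'FM6NE5E8', offset=8
After 3 (tell()): offset=8
After 4 (read(7)): returned '5V2HQL8', offset=15
After 5 (seek(-4, CUR)): offset=11
After 6 (read(7)): returned 'HQL8YX', offset=17
After 7 (seek(+5, CUR)): offset=17
After 8 (seek(-9, END)): offset=8
After 9 (read(8)): returned '5V2HQL8Y', offset=16

Answer: FM6NE5E85V2HQL8HQL8YX5V2HQL8Y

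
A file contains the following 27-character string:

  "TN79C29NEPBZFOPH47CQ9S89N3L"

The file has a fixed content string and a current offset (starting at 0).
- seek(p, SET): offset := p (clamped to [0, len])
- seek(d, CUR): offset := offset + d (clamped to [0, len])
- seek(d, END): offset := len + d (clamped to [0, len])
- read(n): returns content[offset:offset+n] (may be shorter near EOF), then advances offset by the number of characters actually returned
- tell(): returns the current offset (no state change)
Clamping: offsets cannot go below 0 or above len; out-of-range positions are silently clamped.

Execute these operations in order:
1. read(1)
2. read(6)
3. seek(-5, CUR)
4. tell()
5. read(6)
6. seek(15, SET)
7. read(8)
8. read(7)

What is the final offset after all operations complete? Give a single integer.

Answer: 27

Derivation:
After 1 (read(1)): returned 'T', offset=1
After 2 (read(6)): returned 'N79C29', offset=7
After 3 (seek(-5, CUR)): offset=2
After 4 (tell()): offset=2
After 5 (read(6)): returned '79C29N', offset=8
After 6 (seek(15, SET)): offset=15
After 7 (read(8)): returned 'H47CQ9S8', offset=23
After 8 (read(7)): returned '9N3L', offset=27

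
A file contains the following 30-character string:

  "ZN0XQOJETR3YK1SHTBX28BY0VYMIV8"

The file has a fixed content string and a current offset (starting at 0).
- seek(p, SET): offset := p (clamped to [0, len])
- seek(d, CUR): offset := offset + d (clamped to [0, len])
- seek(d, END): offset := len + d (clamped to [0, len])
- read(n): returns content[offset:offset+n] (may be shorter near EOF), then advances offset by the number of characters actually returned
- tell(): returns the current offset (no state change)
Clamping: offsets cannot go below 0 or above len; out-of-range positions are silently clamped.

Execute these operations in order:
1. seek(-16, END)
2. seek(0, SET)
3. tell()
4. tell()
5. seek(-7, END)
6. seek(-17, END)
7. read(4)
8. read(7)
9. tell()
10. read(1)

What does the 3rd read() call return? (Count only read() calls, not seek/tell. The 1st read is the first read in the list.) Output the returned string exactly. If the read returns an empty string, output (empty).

After 1 (seek(-16, END)): offset=14
After 2 (seek(0, SET)): offset=0
After 3 (tell()): offset=0
After 4 (tell()): offset=0
After 5 (seek(-7, END)): offset=23
After 6 (seek(-17, END)): offset=13
After 7 (read(4)): returned '1SHT', offset=17
After 8 (read(7)): returned 'BX28BY0', offset=24
After 9 (tell()): offset=24
After 10 (read(1)): returned 'V', offset=25

Answer: V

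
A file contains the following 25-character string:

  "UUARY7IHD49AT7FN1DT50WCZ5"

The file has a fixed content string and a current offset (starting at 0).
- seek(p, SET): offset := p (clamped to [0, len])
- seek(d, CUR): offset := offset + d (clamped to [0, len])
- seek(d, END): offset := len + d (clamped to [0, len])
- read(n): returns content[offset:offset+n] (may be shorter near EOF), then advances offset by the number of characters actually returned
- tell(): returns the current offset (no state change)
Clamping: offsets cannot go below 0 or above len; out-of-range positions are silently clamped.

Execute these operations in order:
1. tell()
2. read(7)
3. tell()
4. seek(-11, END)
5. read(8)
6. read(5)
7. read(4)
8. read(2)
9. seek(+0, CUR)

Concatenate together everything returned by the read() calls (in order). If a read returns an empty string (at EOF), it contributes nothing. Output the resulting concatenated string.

After 1 (tell()): offset=0
After 2 (read(7)): returned 'UUARY7I', offset=7
After 3 (tell()): offset=7
After 4 (seek(-11, END)): offset=14
After 5 (read(8)): returned 'FN1DT50W', offset=22
After 6 (read(5)): returned 'CZ5', offset=25
After 7 (read(4)): returned '', offset=25
After 8 (read(2)): returned '', offset=25
After 9 (seek(+0, CUR)): offset=25

Answer: UUARY7IFN1DT50WCZ5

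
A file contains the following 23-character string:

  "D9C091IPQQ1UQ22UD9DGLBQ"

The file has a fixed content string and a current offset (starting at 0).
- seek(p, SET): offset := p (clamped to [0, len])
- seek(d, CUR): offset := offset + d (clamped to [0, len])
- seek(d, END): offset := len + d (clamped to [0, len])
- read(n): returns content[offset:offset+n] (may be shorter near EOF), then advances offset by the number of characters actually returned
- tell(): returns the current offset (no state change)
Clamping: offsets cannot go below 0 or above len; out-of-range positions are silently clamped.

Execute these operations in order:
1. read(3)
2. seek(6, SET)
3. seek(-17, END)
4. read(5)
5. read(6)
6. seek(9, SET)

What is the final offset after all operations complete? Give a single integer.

After 1 (read(3)): returned 'D9C', offset=3
After 2 (seek(6, SET)): offset=6
After 3 (seek(-17, END)): offset=6
After 4 (read(5)): returned 'IPQQ1', offset=11
After 5 (read(6)): returned 'UQ22UD', offset=17
After 6 (seek(9, SET)): offset=9

Answer: 9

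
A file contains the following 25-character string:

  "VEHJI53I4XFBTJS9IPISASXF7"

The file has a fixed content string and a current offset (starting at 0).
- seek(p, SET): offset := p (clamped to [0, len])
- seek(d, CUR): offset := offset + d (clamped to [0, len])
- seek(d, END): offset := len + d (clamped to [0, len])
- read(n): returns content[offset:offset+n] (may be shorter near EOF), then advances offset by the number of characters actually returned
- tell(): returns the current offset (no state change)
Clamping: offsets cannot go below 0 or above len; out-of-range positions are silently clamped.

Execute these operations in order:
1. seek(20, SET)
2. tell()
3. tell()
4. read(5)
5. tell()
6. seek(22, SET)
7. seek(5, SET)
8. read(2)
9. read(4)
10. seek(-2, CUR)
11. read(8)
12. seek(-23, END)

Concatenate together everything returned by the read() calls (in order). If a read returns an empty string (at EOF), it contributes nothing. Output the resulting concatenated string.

After 1 (seek(20, SET)): offset=20
After 2 (tell()): offset=20
After 3 (tell()): offset=20
After 4 (read(5)): returned 'ASXF7', offset=25
After 5 (tell()): offset=25
After 6 (seek(22, SET)): offset=22
After 7 (seek(5, SET)): offset=5
After 8 (read(2)): returned '53', offset=7
After 9 (read(4)): returned 'I4XF', offset=11
After 10 (seek(-2, CUR)): offset=9
After 11 (read(8)): returned 'XFBTJS9I', offset=17
After 12 (seek(-23, END)): offset=2

Answer: ASXF753I4XFXFBTJS9I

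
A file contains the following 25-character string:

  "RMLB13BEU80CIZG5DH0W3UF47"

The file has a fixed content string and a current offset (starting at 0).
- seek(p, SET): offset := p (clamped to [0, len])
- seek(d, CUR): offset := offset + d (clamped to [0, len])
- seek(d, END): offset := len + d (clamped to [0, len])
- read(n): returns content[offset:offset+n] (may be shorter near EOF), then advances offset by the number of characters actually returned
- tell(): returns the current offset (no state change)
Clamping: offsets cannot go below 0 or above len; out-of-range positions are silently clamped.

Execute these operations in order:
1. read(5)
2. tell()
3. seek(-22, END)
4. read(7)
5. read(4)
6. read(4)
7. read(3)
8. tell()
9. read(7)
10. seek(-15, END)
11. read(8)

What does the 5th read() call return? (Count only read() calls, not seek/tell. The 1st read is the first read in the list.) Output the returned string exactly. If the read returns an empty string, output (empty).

Answer: 0W3

Derivation:
After 1 (read(5)): returned 'RMLB1', offset=5
After 2 (tell()): offset=5
After 3 (seek(-22, END)): offset=3
After 4 (read(7)): returned 'B13BEU8', offset=10
After 5 (read(4)): returned '0CIZ', offset=14
After 6 (read(4)): returned 'G5DH', offset=18
After 7 (read(3)): returned '0W3', offset=21
After 8 (tell()): offset=21
After 9 (read(7)): returned 'UF47', offset=25
After 10 (seek(-15, END)): offset=10
After 11 (read(8)): returned '0CIZG5DH', offset=18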